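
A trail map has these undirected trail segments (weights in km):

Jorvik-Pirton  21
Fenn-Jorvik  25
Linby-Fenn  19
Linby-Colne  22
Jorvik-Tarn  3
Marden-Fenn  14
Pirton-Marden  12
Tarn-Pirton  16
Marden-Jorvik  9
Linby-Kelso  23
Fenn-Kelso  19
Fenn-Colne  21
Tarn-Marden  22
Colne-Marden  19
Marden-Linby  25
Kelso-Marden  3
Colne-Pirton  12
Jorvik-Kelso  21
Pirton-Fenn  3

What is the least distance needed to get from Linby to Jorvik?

Running Dijkstra from Linby:
Linby: 0
Fenn: 19  (via Linby)
Colne: 22  (via Linby)
Pirton: 22  (via Fenn)
Kelso: 23  (via Linby)
Marden: 25  (via Linby)
Jorvik: 34  (via Marden)
Shortest route: Linby → Marden → Jorvik = 34 km.

34 km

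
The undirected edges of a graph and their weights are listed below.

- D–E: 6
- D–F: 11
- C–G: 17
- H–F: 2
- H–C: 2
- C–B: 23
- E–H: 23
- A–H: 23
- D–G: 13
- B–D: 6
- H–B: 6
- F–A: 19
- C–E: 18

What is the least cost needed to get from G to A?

Settle nodes by increasing distance from G:
G: 0
D: 13  (via G)
C: 17  (via G)
B: 19  (via D)
E: 19  (via D)
H: 19  (via C)
F: 21  (via H)
A: 40  (via F)
Shortest route: G–C–H–F–A = 40.

40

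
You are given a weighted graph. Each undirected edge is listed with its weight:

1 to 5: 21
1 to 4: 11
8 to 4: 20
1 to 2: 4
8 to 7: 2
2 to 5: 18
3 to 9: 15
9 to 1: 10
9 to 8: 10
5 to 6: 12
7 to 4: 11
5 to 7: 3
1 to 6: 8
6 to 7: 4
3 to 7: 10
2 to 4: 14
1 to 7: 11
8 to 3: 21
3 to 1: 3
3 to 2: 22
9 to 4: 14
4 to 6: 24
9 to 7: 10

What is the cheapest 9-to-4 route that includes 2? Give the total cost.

28

Best 9 to 2: 9–1–2 costing 14
Shortest 2→4: 2–4 = 14
Total via 2: 14 + 14 = 28.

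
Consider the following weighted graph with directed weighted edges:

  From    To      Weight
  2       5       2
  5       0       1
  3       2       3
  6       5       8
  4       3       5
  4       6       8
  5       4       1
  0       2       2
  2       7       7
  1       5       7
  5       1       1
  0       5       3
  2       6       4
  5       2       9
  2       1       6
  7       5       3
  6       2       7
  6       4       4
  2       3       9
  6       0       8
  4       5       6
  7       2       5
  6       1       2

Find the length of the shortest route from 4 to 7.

Candidate routes:
4–6–2–7: 8+7+7 = 22
4–5–2–7: 6+9+7 = 22
4–3–2–7: 5+3+7 = 15
4–5–0–2–7: 6+1+2+7 = 16
The minimum is 15 via 4–3–2–7.

15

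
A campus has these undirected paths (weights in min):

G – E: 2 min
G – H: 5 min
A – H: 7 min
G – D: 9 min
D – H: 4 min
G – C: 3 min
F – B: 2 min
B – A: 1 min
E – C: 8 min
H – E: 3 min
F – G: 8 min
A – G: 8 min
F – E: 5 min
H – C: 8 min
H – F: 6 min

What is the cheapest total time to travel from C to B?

12 min

Shortest distances from C:
C: 0
G: 3  (via C)
E: 5  (via G)
H: 8  (via C)
F: 10  (via E)
A: 11  (via G)
B: 12  (via F)
Shortest route: C–G–E–F–B = 12 min.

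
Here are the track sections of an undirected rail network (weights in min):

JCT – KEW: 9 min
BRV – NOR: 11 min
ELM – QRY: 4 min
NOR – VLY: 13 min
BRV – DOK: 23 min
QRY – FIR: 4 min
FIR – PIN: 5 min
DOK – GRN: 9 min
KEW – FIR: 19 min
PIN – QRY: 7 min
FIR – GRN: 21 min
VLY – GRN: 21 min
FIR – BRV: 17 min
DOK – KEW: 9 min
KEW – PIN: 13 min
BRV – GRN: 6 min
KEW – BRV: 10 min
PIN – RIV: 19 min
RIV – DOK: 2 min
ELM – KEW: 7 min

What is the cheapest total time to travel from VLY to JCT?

Running Dijkstra from VLY:
VLY: 0
NOR: 13  (via VLY)
GRN: 21  (via VLY)
BRV: 24  (via NOR)
DOK: 30  (via GRN)
RIV: 32  (via DOK)
KEW: 34  (via BRV)
ELM: 41  (via KEW)
FIR: 41  (via BRV)
JCT: 43  (via KEW)
Shortest route: VLY → NOR → BRV → KEW → JCT = 43 min.

43 min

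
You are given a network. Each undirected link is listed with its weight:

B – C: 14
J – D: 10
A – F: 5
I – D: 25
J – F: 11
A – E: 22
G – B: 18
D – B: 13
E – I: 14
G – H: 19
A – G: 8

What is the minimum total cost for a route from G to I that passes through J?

Shortest G→J: G–A–F–J = 24
Shortest J→I: J–D–I = 35
Total via J: 24 + 35 = 59.

59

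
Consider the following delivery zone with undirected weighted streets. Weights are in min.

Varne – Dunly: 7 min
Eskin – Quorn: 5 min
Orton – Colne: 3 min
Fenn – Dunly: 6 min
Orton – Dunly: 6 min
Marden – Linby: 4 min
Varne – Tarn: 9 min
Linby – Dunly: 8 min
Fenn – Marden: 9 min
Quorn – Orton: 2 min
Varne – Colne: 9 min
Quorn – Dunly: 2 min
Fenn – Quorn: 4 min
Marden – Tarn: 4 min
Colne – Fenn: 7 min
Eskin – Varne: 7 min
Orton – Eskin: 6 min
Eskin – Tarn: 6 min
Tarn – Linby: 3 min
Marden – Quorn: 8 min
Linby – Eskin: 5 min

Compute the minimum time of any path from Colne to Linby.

14 min

Shortest distances from Colne:
Colne: 0
Orton: 3  (via Colne)
Quorn: 5  (via Orton)
Dunly: 7  (via Quorn)
Fenn: 7  (via Colne)
Varne: 9  (via Colne)
Eskin: 9  (via Orton)
Marden: 13  (via Quorn)
Linby: 14  (via Eskin)
Shortest route: Colne → Orton → Eskin → Linby = 14 min.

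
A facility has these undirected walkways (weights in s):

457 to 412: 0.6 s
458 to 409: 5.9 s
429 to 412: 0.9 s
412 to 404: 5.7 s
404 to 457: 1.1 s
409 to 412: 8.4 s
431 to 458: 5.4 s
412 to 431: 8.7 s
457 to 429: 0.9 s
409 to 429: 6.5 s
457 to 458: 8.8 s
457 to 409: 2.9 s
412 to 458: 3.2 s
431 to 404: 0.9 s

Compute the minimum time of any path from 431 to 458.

Candidate routes:
431 - 404 - 457 - 412 - 458: 0.9+1.1+0.6+3.2 = 5.8
431 - 458: 5.4 = 5.4
The minimum is 5.4 s via 431 - 458.

5.4 s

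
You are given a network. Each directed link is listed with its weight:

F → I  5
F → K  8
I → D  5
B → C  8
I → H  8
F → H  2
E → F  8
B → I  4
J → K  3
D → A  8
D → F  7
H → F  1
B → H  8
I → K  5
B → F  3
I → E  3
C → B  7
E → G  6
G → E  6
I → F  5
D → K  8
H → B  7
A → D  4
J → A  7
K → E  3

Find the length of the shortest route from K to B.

Candidate routes:
K → E → F → H → B: 3+8+2+7 = 20
K → E → F → I → H → B: 3+8+5+8+7 = 31
Cheapest is K → E → F → H → B at 20.

20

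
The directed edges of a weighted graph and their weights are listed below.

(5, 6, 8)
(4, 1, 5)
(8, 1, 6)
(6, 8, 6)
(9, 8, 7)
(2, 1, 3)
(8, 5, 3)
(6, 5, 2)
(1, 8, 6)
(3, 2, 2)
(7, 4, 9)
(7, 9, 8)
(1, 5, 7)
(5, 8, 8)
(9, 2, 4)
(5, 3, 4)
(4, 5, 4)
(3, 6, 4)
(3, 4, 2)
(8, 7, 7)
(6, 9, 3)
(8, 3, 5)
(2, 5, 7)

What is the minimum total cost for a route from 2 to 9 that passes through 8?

Best 2 to 8: 2 → 1 → 8 costing 9
Shortest 8→9: 8 → 3 → 6 → 9 = 12
Total via 8: 9 + 12 = 21.

21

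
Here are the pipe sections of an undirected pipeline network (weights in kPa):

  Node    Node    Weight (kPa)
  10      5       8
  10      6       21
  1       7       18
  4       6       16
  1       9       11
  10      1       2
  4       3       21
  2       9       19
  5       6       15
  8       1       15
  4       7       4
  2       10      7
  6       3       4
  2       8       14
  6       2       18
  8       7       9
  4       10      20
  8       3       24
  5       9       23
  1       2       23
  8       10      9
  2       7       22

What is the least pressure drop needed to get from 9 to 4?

Candidate routes:
9 → 1 → 10 → 4: 11+2+20 = 33
9 → 1 → 8 → 7 → 4: 11+15+9+4 = 39
9 → 1 → 10 → 8 → 7 → 4: 11+2+9+9+4 = 35
Cheapest is 9 → 1 → 10 → 4 at 33 kPa.

33 kPa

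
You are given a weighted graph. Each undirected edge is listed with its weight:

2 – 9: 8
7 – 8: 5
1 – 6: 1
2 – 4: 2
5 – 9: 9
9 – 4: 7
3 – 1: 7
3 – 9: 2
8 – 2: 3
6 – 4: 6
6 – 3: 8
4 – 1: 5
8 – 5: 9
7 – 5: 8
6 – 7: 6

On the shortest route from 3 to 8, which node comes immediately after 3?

9

Compare a few routes:
3–9–4–2–8: 2+7+2+3 = 14
3–9–2–8: 2+8+3 = 13
The minimum is 13 via 3–9–2–8.
So from 3 the first move is to 9.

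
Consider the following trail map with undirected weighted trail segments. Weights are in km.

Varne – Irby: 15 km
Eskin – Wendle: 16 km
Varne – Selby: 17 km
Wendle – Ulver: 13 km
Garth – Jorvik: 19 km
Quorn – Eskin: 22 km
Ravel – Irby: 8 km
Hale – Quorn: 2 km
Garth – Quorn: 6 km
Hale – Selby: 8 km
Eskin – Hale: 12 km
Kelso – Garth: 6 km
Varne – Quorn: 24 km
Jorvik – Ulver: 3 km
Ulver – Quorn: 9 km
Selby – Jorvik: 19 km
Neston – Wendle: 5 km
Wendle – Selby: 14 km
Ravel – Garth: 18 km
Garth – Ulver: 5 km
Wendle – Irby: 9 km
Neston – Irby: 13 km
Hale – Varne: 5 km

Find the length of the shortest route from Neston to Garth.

23 km

Shortest distances from Neston:
Neston: 0
Wendle: 5  (via Neston)
Irby: 13  (via Neston)
Ulver: 18  (via Wendle)
Selby: 19  (via Wendle)
Ravel: 21  (via Irby)
Jorvik: 21  (via Ulver)
Eskin: 21  (via Wendle)
Garth: 23  (via Ulver)
Shortest route: Neston → Wendle → Ulver → Garth = 23 km.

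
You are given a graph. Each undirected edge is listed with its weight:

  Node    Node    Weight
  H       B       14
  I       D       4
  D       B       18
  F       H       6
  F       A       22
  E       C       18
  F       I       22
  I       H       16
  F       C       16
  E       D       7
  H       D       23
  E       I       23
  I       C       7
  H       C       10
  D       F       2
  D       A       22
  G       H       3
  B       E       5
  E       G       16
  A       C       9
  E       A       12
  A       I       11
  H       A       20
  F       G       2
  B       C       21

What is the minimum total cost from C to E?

Shortest distances from C:
C: 0
I: 7  (via C)
A: 9  (via C)
H: 10  (via C)
D: 11  (via I)
F: 13  (via D)
G: 13  (via H)
E: 18  (via C)
Shortest route: C–E = 18.

18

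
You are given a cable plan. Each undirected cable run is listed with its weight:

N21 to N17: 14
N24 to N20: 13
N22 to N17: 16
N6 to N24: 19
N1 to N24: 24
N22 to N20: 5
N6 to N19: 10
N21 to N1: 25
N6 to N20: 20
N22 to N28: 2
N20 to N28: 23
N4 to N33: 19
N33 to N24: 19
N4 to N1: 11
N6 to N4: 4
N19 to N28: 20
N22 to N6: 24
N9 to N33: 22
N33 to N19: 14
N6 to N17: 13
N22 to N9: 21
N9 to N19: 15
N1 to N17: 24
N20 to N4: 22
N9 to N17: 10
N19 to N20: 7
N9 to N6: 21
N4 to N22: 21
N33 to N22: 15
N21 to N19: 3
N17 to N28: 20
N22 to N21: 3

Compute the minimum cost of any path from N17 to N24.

32

Running Dijkstra from N17:
N17: 0
N9: 10  (via N17)
N6: 13  (via N17)
N21: 14  (via N17)
N22: 16  (via N17)
N19: 17  (via N21)
N4: 17  (via N6)
N28: 18  (via N22)
N20: 21  (via N22)
N1: 24  (via N17)
N33: 31  (via N22)
N24: 32  (via N6)
Shortest route: N17–N6–N24 = 32.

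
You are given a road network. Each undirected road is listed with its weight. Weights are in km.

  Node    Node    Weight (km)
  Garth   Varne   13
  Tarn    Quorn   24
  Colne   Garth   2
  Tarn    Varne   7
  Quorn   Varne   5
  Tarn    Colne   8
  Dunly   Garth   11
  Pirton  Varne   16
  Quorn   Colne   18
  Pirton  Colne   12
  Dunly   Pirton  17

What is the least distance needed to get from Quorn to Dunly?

29 km

Compare a few routes:
Quorn - Colne - Garth - Dunly: 18+2+11 = 31
Quorn - Varne - Garth - Dunly: 5+13+11 = 29
The minimum is 29 km via Quorn - Varne - Garth - Dunly.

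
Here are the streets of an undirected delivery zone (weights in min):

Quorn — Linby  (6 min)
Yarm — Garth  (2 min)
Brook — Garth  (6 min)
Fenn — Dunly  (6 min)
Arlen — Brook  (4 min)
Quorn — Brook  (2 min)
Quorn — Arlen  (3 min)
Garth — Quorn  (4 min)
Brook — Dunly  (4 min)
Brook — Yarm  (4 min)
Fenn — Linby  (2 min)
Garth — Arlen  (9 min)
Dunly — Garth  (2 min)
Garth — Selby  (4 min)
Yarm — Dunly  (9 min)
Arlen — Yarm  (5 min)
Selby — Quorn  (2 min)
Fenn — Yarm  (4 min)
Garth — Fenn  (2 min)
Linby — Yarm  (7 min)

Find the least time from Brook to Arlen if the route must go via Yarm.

Shortest Brook→Yarm: Brook → Yarm = 4
Shortest Yarm→Arlen: Yarm → Arlen = 5
Total via Yarm: 4 + 5 = 9 min.

9 min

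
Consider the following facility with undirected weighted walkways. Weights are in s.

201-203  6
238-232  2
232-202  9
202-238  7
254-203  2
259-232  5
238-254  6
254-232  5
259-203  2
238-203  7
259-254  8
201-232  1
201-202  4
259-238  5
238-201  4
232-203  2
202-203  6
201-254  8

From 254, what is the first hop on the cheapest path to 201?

Enumerating some paths:
254–232–201: 5+1 = 6
254–203–232–201: 2+2+1 = 5
254–203–201: 2+6 = 8
The minimum is 5 s via 254–203–232–201.
So from 254 the first move is to 203.

203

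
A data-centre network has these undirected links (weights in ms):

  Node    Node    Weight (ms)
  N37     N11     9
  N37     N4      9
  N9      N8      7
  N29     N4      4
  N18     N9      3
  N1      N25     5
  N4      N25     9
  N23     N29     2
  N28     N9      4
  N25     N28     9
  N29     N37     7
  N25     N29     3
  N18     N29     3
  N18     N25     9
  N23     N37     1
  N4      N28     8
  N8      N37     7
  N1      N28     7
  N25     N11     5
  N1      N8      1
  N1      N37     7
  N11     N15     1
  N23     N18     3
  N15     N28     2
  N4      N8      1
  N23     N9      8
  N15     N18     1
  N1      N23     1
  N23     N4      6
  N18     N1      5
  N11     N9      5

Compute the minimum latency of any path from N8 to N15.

Candidate routes:
N8 - N4 - N29 - N18 - N15: 1+4+3+1 = 9
N8 - N1 - N23 - N29 - N18 - N15: 1+1+2+3+1 = 8
N8 - N1 - N23 - N18 - N15: 1+1+3+1 = 6
N8 - N1 - N18 - N15: 1+5+1 = 7
The minimum is 6 ms via N8 - N1 - N23 - N18 - N15.

6 ms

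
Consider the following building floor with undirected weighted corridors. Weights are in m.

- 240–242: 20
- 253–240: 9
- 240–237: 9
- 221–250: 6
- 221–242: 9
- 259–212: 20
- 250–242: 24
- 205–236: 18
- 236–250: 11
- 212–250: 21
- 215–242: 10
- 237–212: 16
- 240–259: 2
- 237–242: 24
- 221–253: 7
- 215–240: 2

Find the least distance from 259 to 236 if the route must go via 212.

Best 259 to 212: 259–212 costing 20
Shortest 212→236: 212–250–236 = 32
Total via 212: 20 + 32 = 52 m.

52 m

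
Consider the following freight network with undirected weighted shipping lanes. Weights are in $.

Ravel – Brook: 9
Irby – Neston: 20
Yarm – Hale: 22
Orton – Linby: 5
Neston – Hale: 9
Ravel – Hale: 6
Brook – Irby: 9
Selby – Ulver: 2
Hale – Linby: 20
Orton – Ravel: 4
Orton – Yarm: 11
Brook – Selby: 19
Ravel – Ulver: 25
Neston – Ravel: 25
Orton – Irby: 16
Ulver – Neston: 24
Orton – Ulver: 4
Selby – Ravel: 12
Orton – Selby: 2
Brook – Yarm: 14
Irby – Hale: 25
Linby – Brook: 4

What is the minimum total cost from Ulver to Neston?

$23

Running Dijkstra from Ulver:
Ulver: 0
Selby: 2  (via Ulver)
Orton: 4  (via Ulver)
Ravel: 8  (via Orton)
Linby: 9  (via Orton)
Brook: 13  (via Linby)
Hale: 14  (via Ravel)
Yarm: 15  (via Orton)
Irby: 20  (via Orton)
Neston: 23  (via Hale)
Shortest route: Ulver → Orton → Ravel → Hale → Neston = $23.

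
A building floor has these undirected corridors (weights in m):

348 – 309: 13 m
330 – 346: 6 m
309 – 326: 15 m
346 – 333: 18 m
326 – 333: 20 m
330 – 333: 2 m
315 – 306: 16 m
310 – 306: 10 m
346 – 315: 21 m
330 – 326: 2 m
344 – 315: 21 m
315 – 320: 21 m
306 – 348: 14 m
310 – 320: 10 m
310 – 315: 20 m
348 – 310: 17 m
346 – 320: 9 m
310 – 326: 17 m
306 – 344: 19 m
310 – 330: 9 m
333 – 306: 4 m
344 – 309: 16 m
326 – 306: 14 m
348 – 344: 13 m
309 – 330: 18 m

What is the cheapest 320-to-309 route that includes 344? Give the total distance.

55 m

Shortest 320→344: 320–310–306–344 = 39
Shortest 344→309: 344–309 = 16
Total via 344: 39 + 16 = 55 m.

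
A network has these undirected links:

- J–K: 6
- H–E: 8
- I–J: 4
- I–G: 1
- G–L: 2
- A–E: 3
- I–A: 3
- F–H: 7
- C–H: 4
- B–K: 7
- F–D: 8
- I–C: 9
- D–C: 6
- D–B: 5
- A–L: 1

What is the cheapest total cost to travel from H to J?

Shortest distances from H:
H: 0
C: 4  (via H)
F: 7  (via H)
E: 8  (via H)
D: 10  (via C)
A: 11  (via E)
L: 12  (via A)
I: 13  (via C)
G: 14  (via L)
B: 15  (via D)
J: 17  (via I)
Shortest route: H–C–I–J = 17.

17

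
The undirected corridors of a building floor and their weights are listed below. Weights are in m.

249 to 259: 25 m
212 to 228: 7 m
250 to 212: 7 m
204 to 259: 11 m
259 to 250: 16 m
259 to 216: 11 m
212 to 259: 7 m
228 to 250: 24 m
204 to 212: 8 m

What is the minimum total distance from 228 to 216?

Running Dijkstra from 228:
228: 0
212: 7  (via 228)
259: 14  (via 212)
250: 14  (via 212)
204: 15  (via 212)
216: 25  (via 259)
Shortest route: 228 → 212 → 259 → 216 = 25 m.

25 m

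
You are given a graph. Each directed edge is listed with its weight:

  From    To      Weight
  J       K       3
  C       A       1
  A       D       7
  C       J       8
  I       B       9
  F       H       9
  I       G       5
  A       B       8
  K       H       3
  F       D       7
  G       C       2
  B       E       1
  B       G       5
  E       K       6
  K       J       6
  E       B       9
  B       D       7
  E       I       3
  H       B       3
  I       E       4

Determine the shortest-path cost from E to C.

10

Settle nodes by increasing distance from E:
E: 0
I: 3  (via E)
K: 6  (via E)
G: 8  (via I)
B: 9  (via E)
H: 9  (via K)
C: 10  (via G)
Shortest route: E → I → G → C = 10.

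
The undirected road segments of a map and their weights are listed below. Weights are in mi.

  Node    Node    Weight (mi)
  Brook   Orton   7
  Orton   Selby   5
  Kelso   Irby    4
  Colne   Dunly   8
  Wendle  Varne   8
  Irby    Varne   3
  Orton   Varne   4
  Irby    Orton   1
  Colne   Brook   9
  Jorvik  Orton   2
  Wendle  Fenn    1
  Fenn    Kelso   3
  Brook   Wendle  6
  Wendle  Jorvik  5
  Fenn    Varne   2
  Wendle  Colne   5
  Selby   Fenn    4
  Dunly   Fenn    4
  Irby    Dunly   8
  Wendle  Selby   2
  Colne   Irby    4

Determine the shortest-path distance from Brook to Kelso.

10 mi

Enumerating some paths:
Brook - Orton - Irby - Kelso: 7+1+4 = 12
Brook - Wendle - Fenn - Kelso: 6+1+3 = 10
Cheapest is Brook - Wendle - Fenn - Kelso at 10 mi.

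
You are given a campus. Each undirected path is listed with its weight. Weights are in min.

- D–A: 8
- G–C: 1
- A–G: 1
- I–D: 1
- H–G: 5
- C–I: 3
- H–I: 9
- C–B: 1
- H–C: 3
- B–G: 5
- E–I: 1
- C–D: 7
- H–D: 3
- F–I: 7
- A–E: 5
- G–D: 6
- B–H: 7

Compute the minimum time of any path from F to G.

Settle nodes by increasing distance from F:
F: 0
I: 7  (via F)
D: 8  (via I)
E: 8  (via I)
C: 10  (via I)
B: 11  (via C)
G: 11  (via C)
Shortest route: F–I–C–G = 11 min.

11 min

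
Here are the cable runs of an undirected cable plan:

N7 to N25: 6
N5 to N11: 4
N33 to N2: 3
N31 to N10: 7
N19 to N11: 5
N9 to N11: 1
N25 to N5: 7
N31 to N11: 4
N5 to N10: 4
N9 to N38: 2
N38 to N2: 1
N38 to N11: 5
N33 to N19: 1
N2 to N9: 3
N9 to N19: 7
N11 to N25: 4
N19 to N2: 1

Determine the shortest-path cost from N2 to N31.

Enumerating some paths:
N2 → N19 → N9 → N11 → N31: 1+7+1+4 = 13
N2 → N38 → N11 → N31: 1+5+4 = 10
N2 → N19 → N11 → N31: 1+5+4 = 10
N2 → N9 → N11 → N31: 3+1+4 = 8
Cheapest is N2 → N9 → N11 → N31 at 8.

8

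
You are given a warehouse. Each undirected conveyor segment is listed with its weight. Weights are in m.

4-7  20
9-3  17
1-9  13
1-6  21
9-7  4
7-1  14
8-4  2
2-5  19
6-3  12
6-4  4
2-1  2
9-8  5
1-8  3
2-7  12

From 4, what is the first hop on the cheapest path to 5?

8

Compare a few routes:
4–8–1–2–5: 2+3+2+19 = 26
4–8–9–1–2–5: 2+5+13+2+19 = 41
Cheapest is 4–8–1–2–5 at 26 m.
So from 4 the first move is to 8.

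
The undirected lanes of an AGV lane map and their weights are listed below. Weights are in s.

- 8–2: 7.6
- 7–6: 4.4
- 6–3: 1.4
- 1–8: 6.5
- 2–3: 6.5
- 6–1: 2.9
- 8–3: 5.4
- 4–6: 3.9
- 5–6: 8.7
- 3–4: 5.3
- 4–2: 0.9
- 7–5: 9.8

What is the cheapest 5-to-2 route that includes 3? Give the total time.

16.3 s

Shortest 5→3: 5–6–3 = 10.1
Shortest 3→2: 3–4–2 = 6.2
Total via 3: 10.1 + 6.2 = 16.3 s.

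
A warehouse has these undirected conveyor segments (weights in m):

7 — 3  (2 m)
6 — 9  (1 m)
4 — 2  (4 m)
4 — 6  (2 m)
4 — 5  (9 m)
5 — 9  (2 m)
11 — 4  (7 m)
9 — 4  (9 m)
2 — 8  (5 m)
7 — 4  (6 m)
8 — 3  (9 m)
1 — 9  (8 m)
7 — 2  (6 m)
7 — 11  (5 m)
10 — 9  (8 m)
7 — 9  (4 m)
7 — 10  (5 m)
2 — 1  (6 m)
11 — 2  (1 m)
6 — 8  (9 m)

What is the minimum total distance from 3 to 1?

14 m

Enumerating some paths:
3 → 7 → 9 → 1: 2+4+8 = 14
3 → 7 → 9 → 6 → 4 → 2 → 1: 2+4+1+2+4+6 = 19
3 → 7 → 4 → 6 → 9 → 1: 2+6+2+1+8 = 19
3 → 7 → 4 → 2 → 1: 2+6+4+6 = 18
Cheapest is 3 → 7 → 9 → 1 at 14 m.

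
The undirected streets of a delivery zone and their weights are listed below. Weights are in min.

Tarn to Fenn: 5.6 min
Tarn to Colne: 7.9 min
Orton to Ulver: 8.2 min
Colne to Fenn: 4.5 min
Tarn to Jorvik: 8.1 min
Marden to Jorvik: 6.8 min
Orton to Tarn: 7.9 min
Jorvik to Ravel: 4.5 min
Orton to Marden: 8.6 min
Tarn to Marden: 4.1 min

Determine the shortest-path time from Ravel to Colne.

Enumerating some paths:
Ravel - Jorvik - Tarn - Fenn - Colne: 4.5+8.1+5.6+4.5 = 22.7
Ravel - Jorvik - Tarn - Colne: 4.5+8.1+7.9 = 20.5
The minimum is 20.5 min via Ravel - Jorvik - Tarn - Colne.

20.5 min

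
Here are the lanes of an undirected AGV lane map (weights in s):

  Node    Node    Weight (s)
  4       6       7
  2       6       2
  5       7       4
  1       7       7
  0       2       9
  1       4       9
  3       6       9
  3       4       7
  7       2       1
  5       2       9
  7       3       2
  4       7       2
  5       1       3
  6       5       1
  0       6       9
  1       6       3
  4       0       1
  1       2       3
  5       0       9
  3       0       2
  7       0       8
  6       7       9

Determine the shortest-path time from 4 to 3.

Shortest distances from 4:
4: 0
0: 1  (via 4)
7: 2  (via 4)
2: 3  (via 7)
3: 3  (via 0)
Shortest route: 4–0–3 = 3 s.

3 s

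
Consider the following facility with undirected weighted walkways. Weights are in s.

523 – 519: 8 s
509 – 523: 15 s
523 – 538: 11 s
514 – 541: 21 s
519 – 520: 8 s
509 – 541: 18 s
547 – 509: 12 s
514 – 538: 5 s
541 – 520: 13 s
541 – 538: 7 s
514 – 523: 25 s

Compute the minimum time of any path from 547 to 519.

35 s

Compare a few routes:
547 - 509 - 541 - 538 - 523 - 519: 12+18+7+11+8 = 56
547 - 509 - 541 - 520 - 519: 12+18+13+8 = 51
547 - 509 - 523 - 519: 12+15+8 = 35
Cheapest is 547 - 509 - 523 - 519 at 35 s.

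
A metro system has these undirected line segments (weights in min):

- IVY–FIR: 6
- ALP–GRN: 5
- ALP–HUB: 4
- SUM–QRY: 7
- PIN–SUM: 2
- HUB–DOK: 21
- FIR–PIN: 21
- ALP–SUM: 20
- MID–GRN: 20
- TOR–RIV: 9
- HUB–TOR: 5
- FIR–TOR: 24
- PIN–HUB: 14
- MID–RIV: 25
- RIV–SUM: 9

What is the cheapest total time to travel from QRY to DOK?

Candidate routes:
QRY–SUM–PIN–HUB–DOK: 7+2+14+21 = 44
QRY–SUM–RIV–TOR–HUB–DOK: 7+9+9+5+21 = 51
The minimum is 44 min via QRY–SUM–PIN–HUB–DOK.

44 min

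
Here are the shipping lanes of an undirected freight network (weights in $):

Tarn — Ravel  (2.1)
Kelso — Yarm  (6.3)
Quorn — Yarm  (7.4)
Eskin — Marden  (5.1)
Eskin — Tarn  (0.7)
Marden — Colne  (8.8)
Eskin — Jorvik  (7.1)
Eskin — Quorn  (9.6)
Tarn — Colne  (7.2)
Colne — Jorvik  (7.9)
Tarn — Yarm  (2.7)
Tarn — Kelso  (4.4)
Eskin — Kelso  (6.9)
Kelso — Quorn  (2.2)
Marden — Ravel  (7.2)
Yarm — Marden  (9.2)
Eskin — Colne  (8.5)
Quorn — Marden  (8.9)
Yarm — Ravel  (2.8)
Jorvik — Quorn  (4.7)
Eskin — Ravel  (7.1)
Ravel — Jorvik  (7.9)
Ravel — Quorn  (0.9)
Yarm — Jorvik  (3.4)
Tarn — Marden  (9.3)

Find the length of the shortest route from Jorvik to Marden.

$11.9

Compare a few routes:
Jorvik–Yarm–Tarn–Eskin–Marden: 3.4+2.7+0.7+5.1 = 11.9
Jorvik–Eskin–Marden: 7.1+5.1 = 12.2
Cheapest is Jorvik–Yarm–Tarn–Eskin–Marden at $11.9.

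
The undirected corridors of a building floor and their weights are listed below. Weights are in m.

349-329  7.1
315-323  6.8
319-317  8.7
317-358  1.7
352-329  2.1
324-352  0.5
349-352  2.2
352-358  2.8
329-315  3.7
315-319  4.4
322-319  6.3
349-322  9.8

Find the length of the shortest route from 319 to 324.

10.7 m

Enumerating some paths:
319 - 315 - 329 - 349 - 352 - 324: 4.4+3.7+7.1+2.2+0.5 = 17.9
319 - 315 - 329 - 352 - 324: 4.4+3.7+2.1+0.5 = 10.7
319 - 317 - 358 - 352 - 324: 8.7+1.7+2.8+0.5 = 13.7
Cheapest is 319 - 315 - 329 - 352 - 324 at 10.7 m.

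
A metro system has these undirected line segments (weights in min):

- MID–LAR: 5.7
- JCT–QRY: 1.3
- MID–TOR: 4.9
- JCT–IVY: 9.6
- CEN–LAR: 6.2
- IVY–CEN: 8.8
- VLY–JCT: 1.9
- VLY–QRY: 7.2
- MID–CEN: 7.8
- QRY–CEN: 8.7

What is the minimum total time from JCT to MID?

17.8 min

Candidate routes:
JCT → QRY → CEN → MID: 1.3+8.7+7.8 = 17.8
JCT → QRY → CEN → LAR → MID: 1.3+8.7+6.2+5.7 = 21.9
Cheapest is JCT → QRY → CEN → MID at 17.8 min.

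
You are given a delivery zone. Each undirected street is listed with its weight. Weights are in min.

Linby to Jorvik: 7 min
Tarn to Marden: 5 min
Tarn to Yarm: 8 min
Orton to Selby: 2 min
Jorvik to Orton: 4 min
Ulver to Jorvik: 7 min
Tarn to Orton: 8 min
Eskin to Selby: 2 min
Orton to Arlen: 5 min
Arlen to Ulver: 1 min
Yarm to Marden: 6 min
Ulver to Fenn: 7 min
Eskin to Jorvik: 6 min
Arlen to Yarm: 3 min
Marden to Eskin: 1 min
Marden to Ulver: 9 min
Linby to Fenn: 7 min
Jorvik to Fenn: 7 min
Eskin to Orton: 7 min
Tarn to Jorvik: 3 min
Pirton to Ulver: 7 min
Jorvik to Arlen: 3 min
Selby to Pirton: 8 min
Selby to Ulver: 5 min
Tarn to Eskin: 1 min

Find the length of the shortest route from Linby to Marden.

12 min

Compare a few routes:
Linby–Jorvik–Tarn–Eskin–Marden: 7+3+1+1 = 12
Linby–Jorvik–Eskin–Marden: 7+6+1 = 14
Cheapest is Linby–Jorvik–Tarn–Eskin–Marden at 12 min.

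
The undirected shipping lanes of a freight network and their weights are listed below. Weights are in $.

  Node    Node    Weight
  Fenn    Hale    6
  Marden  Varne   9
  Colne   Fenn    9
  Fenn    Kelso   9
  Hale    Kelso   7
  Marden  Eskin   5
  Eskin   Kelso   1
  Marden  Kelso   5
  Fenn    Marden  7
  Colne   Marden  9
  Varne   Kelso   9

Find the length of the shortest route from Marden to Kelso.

$5

Settle nodes by increasing distance from Marden:
Marden: 0
Kelso: 5  (via Marden)
Shortest route: Marden → Kelso = $5.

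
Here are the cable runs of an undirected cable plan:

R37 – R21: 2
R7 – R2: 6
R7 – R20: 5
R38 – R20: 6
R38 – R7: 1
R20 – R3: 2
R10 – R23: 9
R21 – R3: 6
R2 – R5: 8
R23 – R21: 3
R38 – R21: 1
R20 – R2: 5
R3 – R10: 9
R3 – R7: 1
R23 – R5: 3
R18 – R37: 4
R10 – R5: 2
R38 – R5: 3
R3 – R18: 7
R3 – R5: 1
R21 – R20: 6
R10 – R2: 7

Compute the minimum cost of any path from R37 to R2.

Compare a few routes:
R37–R21–R38–R7–R2: 2+1+1+6 = 10
R37–R21–R38–R7–R3–R20–R2: 2+1+1+1+2+5 = 12
R37–R21–R38–R20–R2: 2+1+6+5 = 14
R37–R21–R20–R2: 2+6+5 = 13
The minimum is 10 via R37–R21–R38–R7–R2.

10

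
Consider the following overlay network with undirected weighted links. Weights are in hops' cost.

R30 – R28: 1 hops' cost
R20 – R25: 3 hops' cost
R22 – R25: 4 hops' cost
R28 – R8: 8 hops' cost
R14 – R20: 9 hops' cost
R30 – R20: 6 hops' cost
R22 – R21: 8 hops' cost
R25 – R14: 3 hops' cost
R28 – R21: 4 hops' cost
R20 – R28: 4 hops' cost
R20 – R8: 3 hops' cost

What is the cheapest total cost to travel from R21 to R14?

14 hops' cost

Enumerating some paths:
R21 - R22 - R25 - R14: 8+4+3 = 15
R21 - R28 - R30 - R20 - R25 - R14: 4+1+6+3+3 = 17
R21 - R28 - R20 - R14: 4+4+9 = 17
R21 - R28 - R20 - R25 - R14: 4+4+3+3 = 14
The minimum is 14 hops' cost via R21 - R28 - R20 - R25 - R14.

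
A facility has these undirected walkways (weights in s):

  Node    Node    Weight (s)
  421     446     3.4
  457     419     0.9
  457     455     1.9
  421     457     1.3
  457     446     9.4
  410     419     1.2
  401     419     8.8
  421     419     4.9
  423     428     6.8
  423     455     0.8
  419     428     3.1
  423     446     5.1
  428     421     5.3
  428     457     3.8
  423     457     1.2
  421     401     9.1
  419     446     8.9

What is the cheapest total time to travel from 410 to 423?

3.3 s

Candidate routes:
410 - 419 - 457 - 455 - 423: 1.2+0.9+1.9+0.8 = 4.8
410 - 419 - 457 - 423: 1.2+0.9+1.2 = 3.3
Cheapest is 410 - 419 - 457 - 423 at 3.3 s.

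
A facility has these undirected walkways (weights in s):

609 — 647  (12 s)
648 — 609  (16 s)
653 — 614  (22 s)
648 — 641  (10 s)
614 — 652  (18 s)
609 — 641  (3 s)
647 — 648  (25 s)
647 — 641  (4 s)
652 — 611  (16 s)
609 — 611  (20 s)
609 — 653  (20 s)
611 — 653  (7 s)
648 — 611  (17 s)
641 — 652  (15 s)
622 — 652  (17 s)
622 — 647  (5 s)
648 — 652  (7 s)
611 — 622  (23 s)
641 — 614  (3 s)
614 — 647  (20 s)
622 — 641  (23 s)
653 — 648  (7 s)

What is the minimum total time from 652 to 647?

Shortest distances from 652:
652: 0
648: 7  (via 652)
653: 14  (via 648)
641: 15  (via 652)
611: 16  (via 652)
622: 17  (via 652)
609: 18  (via 641)
614: 18  (via 652)
647: 19  (via 641)
Shortest route: 652 → 641 → 647 = 19 s.

19 s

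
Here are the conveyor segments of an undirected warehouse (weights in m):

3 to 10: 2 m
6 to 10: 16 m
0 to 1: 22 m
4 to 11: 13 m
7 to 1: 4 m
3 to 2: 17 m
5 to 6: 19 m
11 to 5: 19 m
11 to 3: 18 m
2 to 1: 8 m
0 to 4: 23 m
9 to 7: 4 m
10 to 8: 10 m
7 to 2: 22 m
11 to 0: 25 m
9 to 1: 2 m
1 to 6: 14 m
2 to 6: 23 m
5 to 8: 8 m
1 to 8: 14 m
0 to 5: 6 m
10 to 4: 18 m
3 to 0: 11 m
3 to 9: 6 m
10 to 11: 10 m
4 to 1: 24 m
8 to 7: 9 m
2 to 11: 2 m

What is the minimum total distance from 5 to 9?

21 m

Running Dijkstra from 5:
5: 0
0: 6  (via 5)
8: 8  (via 5)
3: 17  (via 0)
7: 17  (via 8)
10: 18  (via 8)
6: 19  (via 5)
11: 19  (via 5)
1: 21  (via 7)
2: 21  (via 11)
9: 21  (via 7)
Shortest route: 5 → 8 → 7 → 9 = 21 m.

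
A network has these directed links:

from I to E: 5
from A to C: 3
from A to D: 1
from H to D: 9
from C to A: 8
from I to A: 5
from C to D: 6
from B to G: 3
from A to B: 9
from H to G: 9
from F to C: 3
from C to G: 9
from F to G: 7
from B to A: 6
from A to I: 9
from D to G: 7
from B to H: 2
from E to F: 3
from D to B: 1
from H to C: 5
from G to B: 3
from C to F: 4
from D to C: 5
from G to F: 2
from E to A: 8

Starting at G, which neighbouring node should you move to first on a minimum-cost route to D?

Candidate routes:
G → F → C → D: 2+3+6 = 11
G → B → A → D: 3+6+1 = 10
The minimum is 10 via G → B → A → D.
So from G the first move is to B.

B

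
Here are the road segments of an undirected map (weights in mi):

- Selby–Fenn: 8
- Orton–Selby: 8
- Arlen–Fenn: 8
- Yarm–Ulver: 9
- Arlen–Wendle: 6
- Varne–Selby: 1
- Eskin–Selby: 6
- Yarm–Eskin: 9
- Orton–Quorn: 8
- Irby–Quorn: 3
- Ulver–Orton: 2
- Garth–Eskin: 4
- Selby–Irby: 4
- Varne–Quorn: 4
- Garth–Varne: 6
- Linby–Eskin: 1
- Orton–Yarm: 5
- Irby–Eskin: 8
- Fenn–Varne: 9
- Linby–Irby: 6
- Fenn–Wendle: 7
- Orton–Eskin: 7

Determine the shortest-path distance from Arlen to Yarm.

29 mi

Shortest distances from Arlen:
Arlen: 0
Wendle: 6  (via Arlen)
Fenn: 8  (via Arlen)
Selby: 16  (via Fenn)
Varne: 17  (via Fenn)
Irby: 20  (via Selby)
Quorn: 21  (via Varne)
Eskin: 22  (via Selby)
Garth: 23  (via Varne)
Linby: 23  (via Eskin)
Orton: 24  (via Selby)
Ulver: 26  (via Orton)
Yarm: 29  (via Orton)
Shortest route: Arlen → Fenn → Selby → Orton → Yarm = 29 mi.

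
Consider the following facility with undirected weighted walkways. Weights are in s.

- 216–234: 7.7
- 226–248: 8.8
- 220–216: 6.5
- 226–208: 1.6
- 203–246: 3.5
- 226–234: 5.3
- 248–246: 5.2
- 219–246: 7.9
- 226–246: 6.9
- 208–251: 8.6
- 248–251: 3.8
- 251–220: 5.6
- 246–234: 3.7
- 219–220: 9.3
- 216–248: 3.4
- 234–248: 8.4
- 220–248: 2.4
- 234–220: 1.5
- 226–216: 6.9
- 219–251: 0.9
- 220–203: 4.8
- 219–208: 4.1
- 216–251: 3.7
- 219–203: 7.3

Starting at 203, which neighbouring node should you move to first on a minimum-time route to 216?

Enumerating some paths:
203 - 220 - 248 - 216: 4.8+2.4+3.4 = 10.6
203 - 220 - 216: 4.8+6.5 = 11.3
Cheapest is 203 - 220 - 248 - 216 at 10.6 s.
So from 203 the first move is to 220.

220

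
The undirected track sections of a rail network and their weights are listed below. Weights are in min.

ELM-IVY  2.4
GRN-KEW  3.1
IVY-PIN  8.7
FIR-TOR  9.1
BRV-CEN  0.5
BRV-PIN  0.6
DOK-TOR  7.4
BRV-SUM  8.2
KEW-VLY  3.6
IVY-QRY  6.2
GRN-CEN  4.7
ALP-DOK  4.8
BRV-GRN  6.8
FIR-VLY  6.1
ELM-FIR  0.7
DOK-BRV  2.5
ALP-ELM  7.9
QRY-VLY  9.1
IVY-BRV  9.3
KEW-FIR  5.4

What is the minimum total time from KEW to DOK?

Compare a few routes:
KEW - FIR - ELM - ALP - DOK: 5.4+0.7+7.9+4.8 = 18.8
KEW - GRN - CEN - BRV - DOK: 3.1+4.7+0.5+2.5 = 10.8
KEW - GRN - BRV - DOK: 3.1+6.8+2.5 = 12.4
Cheapest is KEW - GRN - CEN - BRV - DOK at 10.8 min.

10.8 min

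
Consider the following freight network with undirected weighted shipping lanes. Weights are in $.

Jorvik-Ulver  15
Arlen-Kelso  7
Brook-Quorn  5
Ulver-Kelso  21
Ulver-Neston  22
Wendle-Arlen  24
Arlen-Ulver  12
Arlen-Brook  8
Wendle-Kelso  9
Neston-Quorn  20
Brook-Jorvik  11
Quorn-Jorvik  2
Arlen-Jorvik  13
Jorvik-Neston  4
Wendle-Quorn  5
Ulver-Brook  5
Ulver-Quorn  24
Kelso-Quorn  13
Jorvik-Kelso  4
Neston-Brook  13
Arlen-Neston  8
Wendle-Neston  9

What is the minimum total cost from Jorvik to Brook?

$7

Running Dijkstra from Jorvik:
Jorvik: 0
Quorn: 2  (via Jorvik)
Neston: 4  (via Jorvik)
Kelso: 4  (via Jorvik)
Wendle: 7  (via Quorn)
Brook: 7  (via Quorn)
Shortest route: Jorvik → Quorn → Brook = $7.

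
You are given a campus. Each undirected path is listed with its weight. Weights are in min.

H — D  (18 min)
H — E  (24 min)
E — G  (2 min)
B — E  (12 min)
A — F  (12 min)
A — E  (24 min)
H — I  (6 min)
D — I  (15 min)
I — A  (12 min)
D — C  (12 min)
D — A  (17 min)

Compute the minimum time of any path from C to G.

55 min

Settle nodes by increasing distance from C:
C: 0
D: 12  (via C)
I: 27  (via D)
A: 29  (via D)
H: 30  (via D)
F: 41  (via A)
E: 53  (via A)
G: 55  (via E)
Shortest route: C–D–A–E–G = 55 min.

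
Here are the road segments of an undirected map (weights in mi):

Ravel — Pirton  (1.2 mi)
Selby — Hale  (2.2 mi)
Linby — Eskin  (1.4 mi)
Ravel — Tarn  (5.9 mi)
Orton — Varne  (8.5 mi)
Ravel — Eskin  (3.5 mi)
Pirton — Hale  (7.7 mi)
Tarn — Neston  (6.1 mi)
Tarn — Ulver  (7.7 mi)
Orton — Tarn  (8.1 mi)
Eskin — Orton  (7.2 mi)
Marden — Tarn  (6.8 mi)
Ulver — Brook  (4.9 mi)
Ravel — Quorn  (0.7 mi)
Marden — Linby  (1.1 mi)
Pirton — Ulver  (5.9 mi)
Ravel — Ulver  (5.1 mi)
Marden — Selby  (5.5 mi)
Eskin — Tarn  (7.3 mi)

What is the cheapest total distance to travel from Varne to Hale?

Settle nodes by increasing distance from Varne:
Varne: 0
Orton: 8.5  (via Varne)
Eskin: 15.7  (via Orton)
Tarn: 16.6  (via Orton)
Linby: 17.1  (via Eskin)
Marden: 18.2  (via Linby)
Ravel: 19.2  (via Eskin)
Quorn: 19.9  (via Ravel)
Pirton: 20.4  (via Ravel)
Neston: 22.7  (via Tarn)
Selby: 23.7  (via Marden)
Ulver: 24.3  (via Tarn)
Hale: 25.9  (via Selby)
Shortest route: Varne–Orton–Eskin–Linby–Marden–Selby–Hale = 25.9 mi.

25.9 mi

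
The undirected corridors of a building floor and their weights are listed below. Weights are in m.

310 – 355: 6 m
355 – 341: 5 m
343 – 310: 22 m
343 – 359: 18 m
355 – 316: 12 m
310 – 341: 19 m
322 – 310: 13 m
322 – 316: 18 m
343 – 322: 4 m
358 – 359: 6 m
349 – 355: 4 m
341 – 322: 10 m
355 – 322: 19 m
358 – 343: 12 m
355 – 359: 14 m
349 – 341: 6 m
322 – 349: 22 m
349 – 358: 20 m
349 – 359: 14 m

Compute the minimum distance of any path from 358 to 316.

Enumerating some paths:
358 → 359 → 355 → 316: 6+14+12 = 32
358 → 359 → 349 → 355 → 316: 6+14+4+12 = 36
358 → 349 → 355 → 316: 20+4+12 = 36
358 → 343 → 322 → 316: 12+4+18 = 34
Cheapest is 358 → 359 → 355 → 316 at 32 m.

32 m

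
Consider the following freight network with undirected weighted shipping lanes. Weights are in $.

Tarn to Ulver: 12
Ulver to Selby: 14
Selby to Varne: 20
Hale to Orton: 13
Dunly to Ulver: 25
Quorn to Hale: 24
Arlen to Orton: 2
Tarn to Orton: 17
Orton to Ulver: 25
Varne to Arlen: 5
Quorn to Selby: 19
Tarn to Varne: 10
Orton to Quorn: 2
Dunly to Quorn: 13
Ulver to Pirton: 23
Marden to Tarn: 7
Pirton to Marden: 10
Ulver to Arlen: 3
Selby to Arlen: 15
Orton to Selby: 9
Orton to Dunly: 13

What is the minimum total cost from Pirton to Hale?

$41

Enumerating some paths:
Pirton - Marden - Tarn - Orton - Hale: 10+7+17+13 = 47
Pirton - Ulver - Arlen - Orton - Hale: 23+3+2+13 = 41
Cheapest is Pirton - Ulver - Arlen - Orton - Hale at $41.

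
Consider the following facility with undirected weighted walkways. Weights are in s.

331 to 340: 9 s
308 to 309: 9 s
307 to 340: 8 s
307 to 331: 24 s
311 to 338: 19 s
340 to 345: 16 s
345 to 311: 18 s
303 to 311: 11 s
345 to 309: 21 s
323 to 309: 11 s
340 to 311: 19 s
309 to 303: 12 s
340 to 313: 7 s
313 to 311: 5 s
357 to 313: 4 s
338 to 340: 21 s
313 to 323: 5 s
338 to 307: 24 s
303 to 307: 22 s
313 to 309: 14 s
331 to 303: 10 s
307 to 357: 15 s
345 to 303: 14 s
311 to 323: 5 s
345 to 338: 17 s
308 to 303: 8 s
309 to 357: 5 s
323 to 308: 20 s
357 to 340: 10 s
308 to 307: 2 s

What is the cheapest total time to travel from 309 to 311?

Running Dijkstra from 309:
309: 0
357: 5  (via 309)
308: 9  (via 309)
313: 9  (via 357)
307: 11  (via 308)
323: 11  (via 309)
303: 12  (via 309)
311: 14  (via 313)
Shortest route: 309–357–313–311 = 14 s.

14 s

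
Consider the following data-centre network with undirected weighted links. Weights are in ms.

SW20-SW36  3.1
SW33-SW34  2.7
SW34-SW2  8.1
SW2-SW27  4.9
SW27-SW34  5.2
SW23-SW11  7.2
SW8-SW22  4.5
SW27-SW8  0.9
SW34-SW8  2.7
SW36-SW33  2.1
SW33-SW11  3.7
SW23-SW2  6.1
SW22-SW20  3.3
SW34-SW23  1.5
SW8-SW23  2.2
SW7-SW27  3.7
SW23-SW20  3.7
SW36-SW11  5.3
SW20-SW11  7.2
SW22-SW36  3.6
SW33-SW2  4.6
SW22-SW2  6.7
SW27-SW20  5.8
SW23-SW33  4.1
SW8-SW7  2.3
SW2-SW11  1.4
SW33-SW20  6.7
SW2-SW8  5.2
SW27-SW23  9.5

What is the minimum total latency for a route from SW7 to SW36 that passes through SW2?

14.2 ms

Best SW7 to SW2: SW7–SW8–SW2 costing 7.5
Best SW2 to SW36: SW2–SW11–SW36 costing 6.7
Total via SW2: 7.5 + 6.7 = 14.2 ms.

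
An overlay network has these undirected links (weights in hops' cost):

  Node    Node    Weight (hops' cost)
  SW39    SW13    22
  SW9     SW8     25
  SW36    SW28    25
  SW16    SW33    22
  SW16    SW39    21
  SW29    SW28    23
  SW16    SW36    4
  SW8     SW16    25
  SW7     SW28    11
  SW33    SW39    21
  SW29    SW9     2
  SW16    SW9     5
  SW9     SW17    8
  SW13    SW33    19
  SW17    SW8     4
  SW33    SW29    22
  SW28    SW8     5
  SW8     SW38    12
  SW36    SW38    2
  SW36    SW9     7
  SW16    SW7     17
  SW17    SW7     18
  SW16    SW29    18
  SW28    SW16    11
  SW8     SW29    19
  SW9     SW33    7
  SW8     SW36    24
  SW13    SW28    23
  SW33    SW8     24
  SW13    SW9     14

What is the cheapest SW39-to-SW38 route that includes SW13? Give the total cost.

45 hops' cost

Best SW39 to SW13: SW39 → SW13 costing 22
Shortest SW13→SW38: SW13 → SW9 → SW36 → SW38 = 23
Total via SW13: 22 + 23 = 45 hops' cost.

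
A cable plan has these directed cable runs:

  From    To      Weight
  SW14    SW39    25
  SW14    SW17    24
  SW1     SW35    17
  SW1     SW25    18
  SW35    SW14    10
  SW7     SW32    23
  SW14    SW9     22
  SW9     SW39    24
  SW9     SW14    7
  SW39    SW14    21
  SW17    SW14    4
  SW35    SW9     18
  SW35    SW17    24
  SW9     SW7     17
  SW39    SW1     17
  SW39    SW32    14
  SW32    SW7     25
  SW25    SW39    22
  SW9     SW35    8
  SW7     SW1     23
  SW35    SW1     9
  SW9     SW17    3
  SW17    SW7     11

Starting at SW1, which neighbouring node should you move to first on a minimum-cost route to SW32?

Enumerating some paths:
SW1 → SW35 → SW14 → SW39 → SW32: 17+10+25+14 = 66
SW1 → SW25 → SW39 → SW32: 18+22+14 = 54
SW1 → SW35 → SW9 → SW17 → SW7 → SW32: 17+18+3+11+23 = 72
The minimum is 54 via SW1 → SW25 → SW39 → SW32.
So from SW1 the first move is to SW25.

SW25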